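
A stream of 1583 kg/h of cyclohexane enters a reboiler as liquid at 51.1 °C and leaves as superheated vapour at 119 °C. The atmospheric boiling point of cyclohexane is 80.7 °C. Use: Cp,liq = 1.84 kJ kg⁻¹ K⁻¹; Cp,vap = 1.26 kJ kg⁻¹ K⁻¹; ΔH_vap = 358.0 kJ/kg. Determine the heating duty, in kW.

liquid 51.1→80.7 °C: 54.464 kJ/kg
vaporisation at 80.7 °C: 358 kJ/kg
vapour 80.7→119 °C: 48.258 kJ/kg
Δh = 54.464 + 358 + 48.258 = 460.72 kJ/kg
Q = ṁ·Δh = 1583 kg/h × 460.72 kJ/kg = 729320 kJ/h
|Q| = 202.59 kW

Q = 203 kW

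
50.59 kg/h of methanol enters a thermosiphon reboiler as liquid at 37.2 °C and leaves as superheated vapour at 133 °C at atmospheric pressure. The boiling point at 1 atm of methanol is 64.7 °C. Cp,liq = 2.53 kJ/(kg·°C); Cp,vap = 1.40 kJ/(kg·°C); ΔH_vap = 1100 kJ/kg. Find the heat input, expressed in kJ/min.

liquid 37.2→64.7 °C: 69.575 kJ/kg
vaporisation at 64.7 °C: 1100 kJ/kg
vapour 64.7→133 °C: 95.62 kJ/kg
Δh = 69.575 + 1100 + 95.62 = 1265.2 kJ/kg
Q = ṁ·Δh = 50.59 kg/h × 1265.2 kJ/kg = 64006 kJ/h
|Q| = 17.78 kW = 1066.8 kJ/min

Q = 1070 kJ/min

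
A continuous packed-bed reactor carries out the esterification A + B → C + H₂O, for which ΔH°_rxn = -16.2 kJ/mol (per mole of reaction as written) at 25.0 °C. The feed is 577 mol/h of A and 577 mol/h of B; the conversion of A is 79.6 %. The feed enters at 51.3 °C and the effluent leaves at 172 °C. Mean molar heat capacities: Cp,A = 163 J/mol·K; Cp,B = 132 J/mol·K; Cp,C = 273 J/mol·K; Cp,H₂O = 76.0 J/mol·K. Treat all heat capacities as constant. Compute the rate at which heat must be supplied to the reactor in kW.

Q_in = 4.65 kW

Extent of reaction ξ = 0.796 × 577 = 459.29 mol/h
Reaction term: ξ·ΔH°_rxn = 459.29 × -16.2 = -7440.5 kJ/h
Sensible, feed 51.3→25 °C: -4476.7 kJ/h
Outlet flows (mol/h): A 117.71, B 117.71, C 459.29, H₂O 459.29
Sensible, products 25→172 °C: 28667 kJ/h
Q = ΔH = 16750 kJ/h = 4.6529 kW
Heat supplied = 4.6529 kW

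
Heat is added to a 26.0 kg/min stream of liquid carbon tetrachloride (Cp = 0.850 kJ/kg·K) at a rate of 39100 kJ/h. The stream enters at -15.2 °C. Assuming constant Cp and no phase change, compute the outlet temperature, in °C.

T_out = 14.3 °C

Q = 39100 kJ/h = 651.67 kJ/min
ΔT = Q/(ṁ·Cp) = 651.67/(26.0×0.850) = 29.487 K
T_out = -15.2 + 29.487 = 14.287 °C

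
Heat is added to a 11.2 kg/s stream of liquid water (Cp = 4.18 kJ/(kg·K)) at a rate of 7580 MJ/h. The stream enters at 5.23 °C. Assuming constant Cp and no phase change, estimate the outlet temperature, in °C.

Q = 7580 MJ/h = 2105.6 kJ/s
ΔT = Q/(ṁ·Cp) = 2105.6/(11.2×4.18) = 44.975 K
T_out = 5.23 + 44.975 = 50.205 °C

T_out = 50.2 °C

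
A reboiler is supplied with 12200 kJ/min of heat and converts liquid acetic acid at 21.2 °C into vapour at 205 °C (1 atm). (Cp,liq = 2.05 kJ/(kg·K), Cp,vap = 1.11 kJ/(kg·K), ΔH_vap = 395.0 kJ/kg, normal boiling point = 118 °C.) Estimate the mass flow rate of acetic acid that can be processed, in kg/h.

ṁ = 1060 kg/h

Δh = 2.05×(118−21.2) + 395.0 + 1.11×(205−118) = 690.01 kJ/kg
Q = 12200 kJ/min = 203.33 kJ/s = 732000 kJ/h
ṁ = Q/Δh = 732000 / 690.01 = 1060.9 kg/h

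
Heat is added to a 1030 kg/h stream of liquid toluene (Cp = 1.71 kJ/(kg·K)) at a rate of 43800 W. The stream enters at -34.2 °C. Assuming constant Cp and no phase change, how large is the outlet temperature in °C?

Q = 43800 W = 157680 kJ/h
ΔT = Q/(ṁ·Cp) = 157680/(1030×1.71) = 89.525 K
T_out = -34.2 + 89.525 = 55.325 °C

T_out = 55.3 °C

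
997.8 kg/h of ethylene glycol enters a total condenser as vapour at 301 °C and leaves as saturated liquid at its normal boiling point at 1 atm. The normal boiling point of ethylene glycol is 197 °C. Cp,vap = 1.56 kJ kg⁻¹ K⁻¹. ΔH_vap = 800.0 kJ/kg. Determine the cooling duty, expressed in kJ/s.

vapour 301→197 °C: -162.24 kJ/kg
condensation at 197 °C: -800 kJ/kg
Δh = -162.24 + -800 = -962.24 kJ/kg
Q = ṁ·Δh = 997.8 kg/h × -962.24 kJ/kg = -960120 kJ/h
|Q| = 266.7 kW

Q_c = 267 kJ/s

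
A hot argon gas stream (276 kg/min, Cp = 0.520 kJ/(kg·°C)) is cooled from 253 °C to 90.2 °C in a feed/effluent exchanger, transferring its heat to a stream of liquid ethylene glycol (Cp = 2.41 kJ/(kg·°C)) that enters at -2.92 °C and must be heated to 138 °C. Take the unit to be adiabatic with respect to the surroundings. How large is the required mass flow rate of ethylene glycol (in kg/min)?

ṁ_c = 68.8 kg/min

Heat released by hot stream: Q = 276 × 0.520 × (253 − 90.2) = 23365 kJ/min
Energy balance on cold side (adiabatic exchanger): Q = ṁ_c·Cp_c·(T_c,out − T_c,in)
ṁ_c = 23365 / [2.41 × (138 − -2.92)] = 68.798 kg/min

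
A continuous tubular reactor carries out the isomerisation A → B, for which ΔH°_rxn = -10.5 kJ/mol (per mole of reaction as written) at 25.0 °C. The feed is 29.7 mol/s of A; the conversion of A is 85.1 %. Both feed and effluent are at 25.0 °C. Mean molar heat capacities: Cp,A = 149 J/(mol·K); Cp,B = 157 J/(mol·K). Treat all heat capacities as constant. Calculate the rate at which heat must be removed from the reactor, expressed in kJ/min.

Q_out = 15900 kJ/min

Extent of reaction ξ = 0.851 × 29.7 = 25.275 mol/s
Reaction term: ξ·ΔH°_rxn = 25.275 × -10.5 = -265.38 kJ/s
Q = ΔH = -265.38 kJ/s = -265.38 kW
Heat removed = 15923 kJ/min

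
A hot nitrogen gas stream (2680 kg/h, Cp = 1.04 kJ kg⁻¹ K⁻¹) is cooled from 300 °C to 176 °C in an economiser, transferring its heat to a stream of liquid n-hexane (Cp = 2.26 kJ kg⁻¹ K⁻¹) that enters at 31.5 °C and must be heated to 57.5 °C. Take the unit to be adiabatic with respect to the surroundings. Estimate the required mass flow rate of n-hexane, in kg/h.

Heat released by hot stream: Q = 2680 × 1.04 × (300 − 176) = 345610 kJ/h
Energy balance on cold side (adiabatic exchanger): Q = ṁ_c·Cp_c·(T_c,out − T_c,in)
ṁ_c = 345610 / [2.26 × (57.5 − 31.5)] = 5881.8 kg/h

ṁ_c = 5880 kg/h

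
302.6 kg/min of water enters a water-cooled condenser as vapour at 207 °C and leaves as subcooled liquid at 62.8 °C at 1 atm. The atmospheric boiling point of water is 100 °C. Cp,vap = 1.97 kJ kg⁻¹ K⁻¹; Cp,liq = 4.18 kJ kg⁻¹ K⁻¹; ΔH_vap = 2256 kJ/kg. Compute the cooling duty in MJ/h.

Q_c = 47600 MJ/h

vapour 207→100 °C: -210.79 kJ/kg
condensation at 100 °C: -2256 kJ/kg
liquid 100→62.8 °C: -155.5 kJ/kg
Δh = -210.79 + -2256 + -155.5 = -2622.3 kJ/kg
Q = ṁ·Δh = 302.6 kg/min × -2622.3 kJ/kg = -793500 kJ/min
|Q| = 13225 kW = 47610 MJ/h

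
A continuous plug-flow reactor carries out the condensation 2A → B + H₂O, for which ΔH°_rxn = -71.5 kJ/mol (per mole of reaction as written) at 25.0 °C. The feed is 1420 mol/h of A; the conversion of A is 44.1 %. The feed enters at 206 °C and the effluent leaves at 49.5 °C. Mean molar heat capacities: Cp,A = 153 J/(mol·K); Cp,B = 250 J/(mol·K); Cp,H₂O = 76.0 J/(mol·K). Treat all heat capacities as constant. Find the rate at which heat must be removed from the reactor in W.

Extent of reaction ξ = 0.441 × 1420 / 2 = 313.11 mol/h
Reaction term: ξ·ΔH°_rxn = 313.11 × -71.5 = -22387 kJ/h
Sensible, feed 206→25 °C: -39324 kJ/h
Outlet flows (mol/h): A 793.78, B 313.11, H₂O 313.11
Sensible, products 25→49.5 °C: 5476.3 kJ/h
Q = ΔH = -56235 kJ/h = -15.621 kW
Heat removed = 15621 W

Q_out = 15600 W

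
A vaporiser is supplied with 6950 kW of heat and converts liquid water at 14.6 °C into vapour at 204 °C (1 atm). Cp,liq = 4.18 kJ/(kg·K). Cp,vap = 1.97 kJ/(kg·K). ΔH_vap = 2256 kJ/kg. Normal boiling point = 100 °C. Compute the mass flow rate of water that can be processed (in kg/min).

Δh = 4.18×(100−14.6) + 2256 + 1.97×(204−100) = 2817.9 kJ/kg
Q = 6950 kW = 6950 kJ/s = 417000 kJ/min
ṁ = Q/Δh = 417000 / 2817.9 = 147.99 kg/min

ṁ = 148 kg/min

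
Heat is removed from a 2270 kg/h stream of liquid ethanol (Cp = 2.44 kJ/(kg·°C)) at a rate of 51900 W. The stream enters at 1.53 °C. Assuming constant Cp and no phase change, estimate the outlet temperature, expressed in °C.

Q = 51900 W = 186840 kJ/h
ΔT = Q/(ṁ·Cp) = 186840/(2270×2.44) = 33.733 K
T_out = 1.53 − 33.733 = -32.203 °C

T_out = -32.2 °C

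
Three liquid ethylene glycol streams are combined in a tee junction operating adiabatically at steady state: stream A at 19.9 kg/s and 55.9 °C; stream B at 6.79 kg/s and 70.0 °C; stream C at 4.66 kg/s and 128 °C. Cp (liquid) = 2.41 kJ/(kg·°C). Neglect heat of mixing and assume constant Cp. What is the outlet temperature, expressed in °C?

Adiabatic, steady state ⇒ Σ ṁᵢCp,ᵢ(T_out − Tᵢ) = 0
T_out = Σ ṁᵢCp,ᵢTᵢ / Σ ṁᵢCp,ᵢ
      = 5263.9 / 75.553 = 69.671 °C

T_out = 69.7 °C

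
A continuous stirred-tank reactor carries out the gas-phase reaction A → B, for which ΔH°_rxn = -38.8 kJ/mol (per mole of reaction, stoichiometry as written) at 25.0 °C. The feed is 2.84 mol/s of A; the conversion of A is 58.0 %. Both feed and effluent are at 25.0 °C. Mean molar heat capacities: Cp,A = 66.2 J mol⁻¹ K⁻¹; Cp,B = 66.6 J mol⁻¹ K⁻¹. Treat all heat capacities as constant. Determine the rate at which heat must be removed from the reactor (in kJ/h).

Extent of reaction ξ = 0.580 × 2.84 = 1.6472 mol/s
Reaction term: ξ·ΔH°_rxn = 1.6472 × -38.8 = -63.911 kJ/s
Q = ΔH = -63.911 kJ/s = -63.911 kW
Heat removed = 230080 kJ/h

Q_out = 230000 kJ/h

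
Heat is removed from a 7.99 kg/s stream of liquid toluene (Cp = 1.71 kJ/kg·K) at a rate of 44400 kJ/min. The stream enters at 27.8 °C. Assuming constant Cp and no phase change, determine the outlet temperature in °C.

T_out = -26.4 °C

Q = 44400 kJ/min = 740 kJ/s
ΔT = Q/(ṁ·Cp) = 740/(7.99×1.71) = 54.161 K
T_out = 27.8 − 54.161 = -26.361 °C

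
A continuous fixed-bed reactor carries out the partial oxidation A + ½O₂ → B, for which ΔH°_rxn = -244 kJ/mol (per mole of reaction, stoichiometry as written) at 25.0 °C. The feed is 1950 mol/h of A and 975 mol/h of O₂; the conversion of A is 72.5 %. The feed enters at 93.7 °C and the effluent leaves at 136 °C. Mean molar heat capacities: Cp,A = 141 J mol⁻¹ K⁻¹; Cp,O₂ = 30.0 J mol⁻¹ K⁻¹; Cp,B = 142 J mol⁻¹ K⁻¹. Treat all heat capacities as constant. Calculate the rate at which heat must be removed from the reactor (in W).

Extent of reaction ξ = 0.725 × 1950 = 1413.8 mol/h
Reaction term: ξ·ΔH°_rxn = 1413.8 × -244 = -344960 kJ/h
Sensible, feed 93.7→25 °C: -20899 kJ/h
Outlet flows (mol/h): A 536.25, O₂ 268.12, B 1413.8
Sensible, products 25→136 °C: 31569 kJ/h
Q = ΔH = -334280 kJ/h = -92.857 kW
Heat removed = 92857 W

Q_out = 92900 W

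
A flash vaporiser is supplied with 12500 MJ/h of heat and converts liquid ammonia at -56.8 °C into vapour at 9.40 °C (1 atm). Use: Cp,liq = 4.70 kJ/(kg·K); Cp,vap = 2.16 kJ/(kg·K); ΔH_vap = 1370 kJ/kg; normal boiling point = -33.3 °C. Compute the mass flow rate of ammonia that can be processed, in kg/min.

ṁ = 132 kg/min

Δh = 4.70×(-33.3−-56.8) + 1370 + 2.16×(9.40−-33.3) = 1572.7 kJ/kg
Q = 12500 MJ/h = 3472.2 kJ/s = 208330 kJ/min
ṁ = Q/Δh = 208330 / 1572.7 = 132.47 kg/min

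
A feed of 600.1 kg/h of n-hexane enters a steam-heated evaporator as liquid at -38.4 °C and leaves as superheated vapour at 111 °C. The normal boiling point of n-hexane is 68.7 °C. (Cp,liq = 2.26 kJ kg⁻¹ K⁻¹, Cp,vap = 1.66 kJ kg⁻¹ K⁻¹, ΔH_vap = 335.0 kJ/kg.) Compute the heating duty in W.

liquid -38.4→68.7 °C: 242.05 kJ/kg
vaporisation at 68.7 °C: 335 kJ/kg
vapour 68.7→111 °C: 70.218 kJ/kg
Δh = 242.05 + 335 + 70.218 = 647.26 kJ/kg
Q = ṁ·Δh = 600.1 kg/h × 647.26 kJ/kg = 388420 kJ/h
|Q| = 107.9 kW = 107900 W

Q = 108000 W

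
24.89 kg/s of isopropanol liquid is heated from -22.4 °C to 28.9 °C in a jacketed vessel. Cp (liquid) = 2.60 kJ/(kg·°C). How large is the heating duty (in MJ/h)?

Q = 12000 MJ/h

Q = ṁ·Cp·ΔT = 24.89 × 2.60 × (28.9 − -22.4) = 3319.8 kJ/s
Heating duty = 11951 MJ/h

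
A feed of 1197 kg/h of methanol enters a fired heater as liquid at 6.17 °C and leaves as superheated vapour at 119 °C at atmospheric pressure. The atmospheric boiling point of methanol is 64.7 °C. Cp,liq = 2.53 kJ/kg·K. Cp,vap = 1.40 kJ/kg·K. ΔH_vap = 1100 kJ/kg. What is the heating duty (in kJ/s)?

liquid 6.17→64.7 °C: 148.08 kJ/kg
vaporisation at 64.7 °C: 1100 kJ/kg
vapour 64.7→119 °C: 76.02 kJ/kg
Δh = 148.08 + 1100 + 76.02 = 1324.1 kJ/kg
Q = ṁ·Δh = 1197 kg/h × 1324.1 kJ/kg = 1.5849e+06 kJ/h
|Q| = 440.26 kW

Q = 440 kJ/s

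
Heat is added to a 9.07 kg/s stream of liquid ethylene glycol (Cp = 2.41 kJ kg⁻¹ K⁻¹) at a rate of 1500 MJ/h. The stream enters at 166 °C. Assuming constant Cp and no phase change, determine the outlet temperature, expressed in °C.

Q = 1500 MJ/h = 416.67 kJ/s
ΔT = Q/(ṁ·Cp) = 416.67/(9.07×2.41) = 19.062 K
T_out = 166 + 19.062 = 185.06 °C

T_out = 185 °C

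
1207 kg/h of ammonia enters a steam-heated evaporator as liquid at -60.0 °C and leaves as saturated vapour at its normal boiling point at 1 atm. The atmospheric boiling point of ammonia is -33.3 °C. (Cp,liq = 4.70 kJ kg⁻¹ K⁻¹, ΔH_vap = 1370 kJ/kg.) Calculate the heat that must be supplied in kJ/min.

Q = 30100 kJ/min

liquid -60.0→-33.3 °C: 125.49 kJ/kg
vaporisation at -33.3 °C: 1370 kJ/kg
Δh = 125.49 + 1370 = 1495.5 kJ/kg
Q = ṁ·Δh = 1207 kg/h × 1495.5 kJ/kg = 1.8051e+06 kJ/h
|Q| = 501.4 kW = 30084 kJ/min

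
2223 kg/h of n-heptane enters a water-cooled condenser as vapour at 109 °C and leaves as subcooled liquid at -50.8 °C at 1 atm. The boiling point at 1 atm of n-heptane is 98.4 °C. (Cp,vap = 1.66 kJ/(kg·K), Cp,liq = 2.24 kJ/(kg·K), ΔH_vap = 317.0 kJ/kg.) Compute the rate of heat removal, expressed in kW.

Q_c = 413 kW

vapour 109→98.4 °C: -17.596 kJ/kg
condensation at 98.4 °C: -317 kJ/kg
liquid 98.4→-50.8 °C: -334.21 kJ/kg
Δh = -17.596 + -317 + -334.21 = -668.8 kJ/kg
Q = ṁ·Δh = 2223 kg/h × -668.8 kJ/kg = -1.4868e+06 kJ/h
|Q| = 412.99 kW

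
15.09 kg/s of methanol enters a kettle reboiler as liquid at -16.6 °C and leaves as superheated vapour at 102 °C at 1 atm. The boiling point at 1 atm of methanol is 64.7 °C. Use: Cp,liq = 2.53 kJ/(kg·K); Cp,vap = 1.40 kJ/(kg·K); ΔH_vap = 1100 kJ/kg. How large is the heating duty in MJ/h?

liquid -16.6→64.7 °C: 205.69 kJ/kg
vaporisation at 64.7 °C: 1100 kJ/kg
vapour 64.7→102 °C: 52.22 kJ/kg
Δh = 205.69 + 1100 + 52.22 = 1357.9 kJ/kg
Q = ṁ·Δh = 15.09 kg/s × 1357.9 kJ/kg = 20491 kJ/s
|Q| = 20491 kW = 73767 MJ/h

Q = 73800 MJ/h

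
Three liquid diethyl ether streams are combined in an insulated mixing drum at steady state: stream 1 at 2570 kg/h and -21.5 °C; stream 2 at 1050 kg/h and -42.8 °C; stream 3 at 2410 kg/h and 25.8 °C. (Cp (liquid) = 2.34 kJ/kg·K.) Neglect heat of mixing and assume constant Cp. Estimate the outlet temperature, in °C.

T_out = -6.30 °C

Adiabatic, steady state ⇒ Σ ṁᵢCp,ᵢ(T_out − Tᵢ) = 0
T_out = Σ ṁᵢCp,ᵢTᵢ / Σ ṁᵢCp,ᵢ
      = -88960 / 14110 = -6.3046 °C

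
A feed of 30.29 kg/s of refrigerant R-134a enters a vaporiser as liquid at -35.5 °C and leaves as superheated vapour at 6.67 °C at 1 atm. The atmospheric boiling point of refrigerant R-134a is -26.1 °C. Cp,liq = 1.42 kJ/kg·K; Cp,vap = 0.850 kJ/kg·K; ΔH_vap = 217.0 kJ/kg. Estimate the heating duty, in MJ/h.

Q = 28200 MJ/h

liquid -35.5→-26.1 °C: 13.348 kJ/kg
vaporisation at -26.1 °C: 217 kJ/kg
vapour -26.1→6.67 °C: 27.855 kJ/kg
Δh = 13.348 + 217 + 27.855 = 258.2 kJ/kg
Q = ṁ·Δh = 30.29 kg/s × 258.2 kJ/kg = 7821 kJ/s
|Q| = 7821 kW = 28155 MJ/h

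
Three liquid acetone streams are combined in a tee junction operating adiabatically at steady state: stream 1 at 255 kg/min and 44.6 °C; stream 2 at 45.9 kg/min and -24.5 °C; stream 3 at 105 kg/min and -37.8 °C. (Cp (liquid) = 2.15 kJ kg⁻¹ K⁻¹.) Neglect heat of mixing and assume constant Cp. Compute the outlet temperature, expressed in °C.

Adiabatic, steady state ⇒ Σ ṁᵢCp,ᵢ(T_out − Tᵢ) = 0
T_out = Σ ṁᵢCp,ᵢTᵢ / Σ ṁᵢCp,ᵢ
      = 13501 / 872.68 = 15.47 °C

T_out = 15.5 °C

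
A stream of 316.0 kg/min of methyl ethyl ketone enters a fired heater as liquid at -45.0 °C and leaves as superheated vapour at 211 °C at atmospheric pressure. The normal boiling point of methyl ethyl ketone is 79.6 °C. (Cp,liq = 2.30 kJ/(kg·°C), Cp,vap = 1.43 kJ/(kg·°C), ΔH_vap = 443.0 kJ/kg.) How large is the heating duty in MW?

Q = 4.83 MW

liquid -45.0→79.6 °C: 286.58 kJ/kg
vaporisation at 79.6 °C: 443 kJ/kg
vapour 79.6→211 °C: 187.9 kJ/kg
Δh = 286.58 + 443 + 187.9 = 917.48 kJ/kg
Q = ṁ·Δh = 316.0 kg/min × 917.48 kJ/kg = 289920 kJ/min
|Q| = 4832.1 kW = 4.8321 MW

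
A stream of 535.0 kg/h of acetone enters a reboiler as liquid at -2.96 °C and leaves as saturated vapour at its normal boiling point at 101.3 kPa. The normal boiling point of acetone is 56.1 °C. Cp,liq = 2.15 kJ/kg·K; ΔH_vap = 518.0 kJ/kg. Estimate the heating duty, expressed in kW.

Q = 95.9 kW

liquid -2.96→56.1 °C: 126.98 kJ/kg
vaporisation at 56.1 °C: 518 kJ/kg
Δh = 126.98 + 518 = 644.98 kJ/kg
Q = ṁ·Δh = 535.0 kg/h × 644.98 kJ/kg = 345060 kJ/h
|Q| = 95.851 kW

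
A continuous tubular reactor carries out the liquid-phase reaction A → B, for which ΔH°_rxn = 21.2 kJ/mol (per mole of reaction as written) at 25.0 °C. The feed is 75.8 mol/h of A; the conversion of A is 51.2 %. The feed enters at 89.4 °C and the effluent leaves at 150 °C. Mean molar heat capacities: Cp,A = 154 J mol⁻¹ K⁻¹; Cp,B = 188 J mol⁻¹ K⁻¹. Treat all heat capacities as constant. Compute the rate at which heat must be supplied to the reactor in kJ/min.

Extent of reaction ξ = 0.512 × 75.8 = 38.81 mol/h
Reaction term: ξ·ΔH°_rxn = 38.81 × 21.2 = 822.76 kJ/h
Sensible, feed 89.4→25 °C: -751.75 kJ/h
Outlet flows (mol/h): A 36.99, B 38.81
Sensible, products 25→150 °C: 1624.1 kJ/h
Q = ΔH = 1695.1 kJ/h = 0.47086 kW
Heat supplied = 28.252 kJ/min

Q_in = 28.3 kJ/min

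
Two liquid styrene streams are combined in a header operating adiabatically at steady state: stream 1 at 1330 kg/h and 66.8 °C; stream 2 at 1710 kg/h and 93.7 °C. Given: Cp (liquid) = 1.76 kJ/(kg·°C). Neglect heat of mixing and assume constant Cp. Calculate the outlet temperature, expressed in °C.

Adiabatic, steady state ⇒ Σ ṁᵢCp,ᵢ(T_out − Tᵢ) = 0
Σ ṁᵢCp,ᵢTᵢ = 1330×1.76×66.8 + 1710×1.76×93.7 = 438360
Σ ṁᵢCp,ᵢ = 1330×1.76 + 1710×1.76 = 5350.4
T_out = 438360 / 5350.4 = 81.931 °C

T_out = 81.9 °C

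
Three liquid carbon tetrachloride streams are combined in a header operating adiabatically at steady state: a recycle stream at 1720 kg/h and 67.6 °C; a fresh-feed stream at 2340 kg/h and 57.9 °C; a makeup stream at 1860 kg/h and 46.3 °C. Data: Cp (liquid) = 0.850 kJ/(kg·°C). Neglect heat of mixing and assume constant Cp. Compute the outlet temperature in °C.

Energy balance with Q = 0: Σ ṁᵢCp,ᵢ(T_out − Tᵢ) = 0
T_out = Σ ṁᵢCp,ᵢTᵢ / Σ ṁᵢCp,ᵢ
      = 287190 / 5032 = 57.074 °C

T_out = 57.1 °C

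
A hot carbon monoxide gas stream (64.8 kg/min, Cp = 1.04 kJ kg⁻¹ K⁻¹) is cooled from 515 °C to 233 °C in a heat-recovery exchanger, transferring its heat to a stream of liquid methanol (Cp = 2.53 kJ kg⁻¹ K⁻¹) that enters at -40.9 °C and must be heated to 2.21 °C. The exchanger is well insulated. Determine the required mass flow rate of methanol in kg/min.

Heat released by hot stream: Q = 64.8 × 1.04 × (515 − 233) = 19005 kJ/min
Energy balance on cold side (adiabatic exchanger): Q = ṁ_c·Cp_c·(T_c,out − T_c,in)
ṁ_c = 19005 / [2.53 × (2.21 − -40.9)] = 174.24 kg/min

ṁ_c = 174 kg/min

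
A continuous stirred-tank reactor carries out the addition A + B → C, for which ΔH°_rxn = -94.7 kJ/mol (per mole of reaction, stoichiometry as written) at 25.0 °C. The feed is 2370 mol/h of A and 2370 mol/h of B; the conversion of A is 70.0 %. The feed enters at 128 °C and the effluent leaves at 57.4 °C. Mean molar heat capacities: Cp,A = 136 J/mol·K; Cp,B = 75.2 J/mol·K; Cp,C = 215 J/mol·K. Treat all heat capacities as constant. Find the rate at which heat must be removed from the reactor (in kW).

Q_out = 53.4 kW

Extent of reaction ξ = 0.700 × 2370 = 1659 mol/h
Reaction term: ξ·ΔH°_rxn = 1659 × -94.7 = -157110 kJ/h
Sensible, feed 128→25 °C: -51556 kJ/h
Outlet flows (mol/h): A 711, B 711, C 1659
Sensible, products 25→57.4 °C: 16422 kJ/h
Q = ΔH = -192240 kJ/h = -53.4 kW
Heat removed = 53.4 kW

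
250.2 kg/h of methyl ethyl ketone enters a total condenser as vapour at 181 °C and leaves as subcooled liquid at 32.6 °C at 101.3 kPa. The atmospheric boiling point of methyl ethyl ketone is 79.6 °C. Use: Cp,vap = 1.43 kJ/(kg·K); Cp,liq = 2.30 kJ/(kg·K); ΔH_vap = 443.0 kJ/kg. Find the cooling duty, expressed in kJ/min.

Q_c = 2900 kJ/min

vapour 181→79.6 °C: -145 kJ/kg
condensation at 79.6 °C: -443 kJ/kg
liquid 79.6→32.6 °C: -108.1 kJ/kg
Δh = -145 + -443 + -108.1 = -696.1 kJ/kg
Q = ṁ·Δh = 250.2 kg/h × -696.1 kJ/kg = -174160 kJ/h
|Q| = 48.379 kW = 2902.7 kJ/min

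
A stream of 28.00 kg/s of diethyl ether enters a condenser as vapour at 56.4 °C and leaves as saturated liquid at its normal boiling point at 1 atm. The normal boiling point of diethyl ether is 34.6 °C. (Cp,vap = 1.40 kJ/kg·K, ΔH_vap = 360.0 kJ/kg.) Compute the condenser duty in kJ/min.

vapour 56.4→34.6 °C: -30.52 kJ/kg
condensation at 34.6 °C: -360 kJ/kg
Δh = -30.52 + -360 = -390.52 kJ/kg
Q = ṁ·Δh = 28.00 kg/s × -390.52 kJ/kg = -10935 kJ/s
|Q| = 10935 kW = 656070 kJ/min

Q_c = 656000 kJ/min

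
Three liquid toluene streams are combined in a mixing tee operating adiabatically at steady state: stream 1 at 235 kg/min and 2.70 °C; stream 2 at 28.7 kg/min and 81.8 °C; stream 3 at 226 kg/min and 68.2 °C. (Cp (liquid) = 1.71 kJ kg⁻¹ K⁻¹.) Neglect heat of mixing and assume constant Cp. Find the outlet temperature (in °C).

T_out = 37.6 °C

Energy balance with Q = 0: Σ ṁᵢCp,ᵢ(T_out − Tᵢ) = 0
T_out = Σ ṁᵢCp,ᵢTᵢ / Σ ṁᵢCp,ᵢ
      = 31456 / 837.39 = 37.565 °C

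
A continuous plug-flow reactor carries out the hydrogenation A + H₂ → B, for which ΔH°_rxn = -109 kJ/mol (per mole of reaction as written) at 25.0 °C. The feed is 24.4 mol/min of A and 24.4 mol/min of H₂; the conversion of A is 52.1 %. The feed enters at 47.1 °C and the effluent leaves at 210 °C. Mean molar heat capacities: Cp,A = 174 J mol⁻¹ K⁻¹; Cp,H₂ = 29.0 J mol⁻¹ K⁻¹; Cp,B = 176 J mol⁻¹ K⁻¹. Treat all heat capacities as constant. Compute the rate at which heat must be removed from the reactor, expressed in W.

Q_out = 10700 W

Extent of reaction ξ = 0.521 × 24.4 = 12.712 mol/min
Reaction term: ξ·ΔH°_rxn = 12.712 × -109 = -1385.7 kJ/min
Sensible, feed 47.1→25 °C: -109.47 kJ/min
Outlet flows (mol/min): A 11.688, H₂ 11.688, B 12.712
Sensible, products 25→210 °C: 852.84 kJ/min
Q = ΔH = -642.27 kJ/min = -10.705 kW
Heat removed = 10705 W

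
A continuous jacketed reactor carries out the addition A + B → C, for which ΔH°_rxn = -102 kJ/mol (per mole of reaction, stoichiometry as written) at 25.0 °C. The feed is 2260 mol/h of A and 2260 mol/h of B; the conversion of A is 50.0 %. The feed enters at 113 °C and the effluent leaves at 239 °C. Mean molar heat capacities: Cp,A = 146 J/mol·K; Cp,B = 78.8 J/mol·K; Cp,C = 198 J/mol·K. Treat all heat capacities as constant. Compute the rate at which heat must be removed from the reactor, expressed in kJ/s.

Extent of reaction ξ = 0.500 × 2260 = 1130 mol/h
Reaction term: ξ·ΔH°_rxn = 1130 × -102 = -115260 kJ/h
Sensible, feed 113→25 °C: -44708 kJ/h
Outlet flows (mol/h): A 1130, B 1130, C 1130
Sensible, products 25→239 °C: 102240 kJ/h
Q = ΔH = -57727 kJ/h = -16.035 kW
Heat removed = 16.035 kJ/s

Q_out = 16.0 kJ/s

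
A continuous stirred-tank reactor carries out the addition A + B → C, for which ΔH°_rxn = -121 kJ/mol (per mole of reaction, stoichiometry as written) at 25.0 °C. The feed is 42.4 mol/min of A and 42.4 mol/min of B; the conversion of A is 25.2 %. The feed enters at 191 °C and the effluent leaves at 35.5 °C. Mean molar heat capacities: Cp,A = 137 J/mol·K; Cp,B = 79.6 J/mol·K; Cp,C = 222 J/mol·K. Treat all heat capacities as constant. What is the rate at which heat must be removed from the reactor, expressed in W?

Extent of reaction ξ = 0.252 × 42.4 = 10.685 mol/min
Reaction term: ξ·ΔH°_rxn = 10.685 × -121 = -1292.9 kJ/min
Sensible, feed 191→25 °C: -1524.5 kJ/min
Outlet flows (mol/min): A 31.715, B 31.715, C 10.685
Sensible, products 25→35.5 °C: 97.036 kJ/min
Q = ΔH = -2720.3 kJ/min = -45.339 kW
Heat removed = 45339 W

Q_out = 45300 W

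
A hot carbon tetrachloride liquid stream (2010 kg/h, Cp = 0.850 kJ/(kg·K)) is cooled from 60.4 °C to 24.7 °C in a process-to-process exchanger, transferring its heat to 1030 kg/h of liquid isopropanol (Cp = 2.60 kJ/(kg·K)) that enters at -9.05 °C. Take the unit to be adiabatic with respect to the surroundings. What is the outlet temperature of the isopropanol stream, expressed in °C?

T_c,out = 13.7 °C

Heat released by hot stream: Q = 2010 × 0.850 × (60.4 − 24.7) = 60993 kJ/h
Energy balance on cold side (adiabatic exchanger): Q = ṁ_c·Cp_c·(T_c,out − T_c,in)
T_c,out = -9.05 + 60993/(1030 × 2.60) = 13.726 °C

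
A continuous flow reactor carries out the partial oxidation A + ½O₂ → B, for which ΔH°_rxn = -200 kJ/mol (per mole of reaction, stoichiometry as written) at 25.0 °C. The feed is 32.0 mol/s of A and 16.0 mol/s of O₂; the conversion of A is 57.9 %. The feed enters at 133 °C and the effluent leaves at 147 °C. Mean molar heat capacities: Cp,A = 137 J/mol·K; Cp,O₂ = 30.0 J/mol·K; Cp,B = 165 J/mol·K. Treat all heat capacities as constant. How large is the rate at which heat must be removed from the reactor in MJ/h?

Extent of reaction ξ = 0.579 × 32.0 = 18.528 mol/s
Reaction term: ξ·ΔH°_rxn = 18.528 × -200 = -3705.6 kJ/s
Sensible, feed 133→25 °C: -525.31 kJ/s
Outlet flows (mol/s): A 13.472, O₂ 6.736, B 18.528
Sensible, products 25→147 °C: 622.79 kJ/s
Q = ΔH = -3608.1 kJ/s = -3608.1 kW
Heat removed = 12989 MJ/h

Q_out = 13000 MJ/h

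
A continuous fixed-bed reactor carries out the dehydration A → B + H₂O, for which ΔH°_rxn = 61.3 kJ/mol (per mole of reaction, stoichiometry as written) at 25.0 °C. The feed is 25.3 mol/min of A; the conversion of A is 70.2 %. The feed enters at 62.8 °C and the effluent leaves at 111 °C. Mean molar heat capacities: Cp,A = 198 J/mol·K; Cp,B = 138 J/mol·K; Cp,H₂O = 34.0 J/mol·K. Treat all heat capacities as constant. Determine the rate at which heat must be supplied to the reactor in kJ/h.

Q_in = 77400 kJ/h

Extent of reaction ξ = 0.702 × 25.3 = 17.761 mol/min
Reaction term: ξ·ΔH°_rxn = 17.761 × 61.3 = 1088.7 kJ/min
Sensible, feed 62.8→25 °C: -189.36 kJ/min
Outlet flows (mol/min): A 7.5394, B 17.761, H₂O 17.761
Sensible, products 25→111 °C: 391.1 kJ/min
Q = ΔH = 1290.5 kJ/min = 21.508 kW
Heat supplied = 77428 kJ/h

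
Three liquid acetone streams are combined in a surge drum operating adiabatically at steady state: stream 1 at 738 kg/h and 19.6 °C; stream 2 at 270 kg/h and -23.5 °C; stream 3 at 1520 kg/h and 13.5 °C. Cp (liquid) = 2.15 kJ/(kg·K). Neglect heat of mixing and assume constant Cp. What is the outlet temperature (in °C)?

T_out = 11.3 °C

No heat crosses the boundary, so H_out = H_in.
T_out = Σ ṁᵢCp,ᵢTᵢ / Σ ṁᵢCp,ᵢ
      = 61576 / 5435.2 = 11.329 °C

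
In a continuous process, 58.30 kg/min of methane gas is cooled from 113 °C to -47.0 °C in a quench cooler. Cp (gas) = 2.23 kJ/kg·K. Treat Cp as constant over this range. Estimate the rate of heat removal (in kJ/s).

Q_c = 347 kJ/s

Q = ṁ·Cp·ΔT = 58.30 × 2.23 × (-47.0 − 113) = -20801 kJ/min
Converting: 20801 / 60 s = 346.69 kW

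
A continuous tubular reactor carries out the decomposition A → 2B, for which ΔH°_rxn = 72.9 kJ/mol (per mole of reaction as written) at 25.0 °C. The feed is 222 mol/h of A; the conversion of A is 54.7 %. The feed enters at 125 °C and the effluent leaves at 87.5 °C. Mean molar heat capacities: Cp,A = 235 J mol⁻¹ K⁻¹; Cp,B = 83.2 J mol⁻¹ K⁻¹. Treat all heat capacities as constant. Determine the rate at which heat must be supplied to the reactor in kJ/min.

Extent of reaction ξ = 0.547 × 222 = 121.43 mol/h
Reaction term: ξ·ΔH°_rxn = 121.43 × 72.9 = 8852.5 kJ/h
Sensible, feed 125→25 °C: -5217 kJ/h
Outlet flows (mol/h): A 100.57, B 242.87
Sensible, products 25→87.5 °C: 2740 kJ/h
Q = ΔH = 6375.5 kJ/h = 1.771 kW
Heat supplied = 106.26 kJ/min

Q_in = 106 kJ/min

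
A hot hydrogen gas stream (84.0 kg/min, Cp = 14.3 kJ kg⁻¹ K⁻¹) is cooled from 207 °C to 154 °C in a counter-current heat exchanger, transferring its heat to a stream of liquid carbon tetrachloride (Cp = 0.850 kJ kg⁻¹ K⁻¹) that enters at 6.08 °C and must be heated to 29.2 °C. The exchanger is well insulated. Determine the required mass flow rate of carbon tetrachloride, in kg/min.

Heat released by hot stream: Q = 84.0 × 14.3 × (207 − 154) = 63664 kJ/min
Energy balance on cold side (adiabatic exchanger): Q = ṁ_c·Cp_c·(T_c,out − T_c,in)
ṁ_c = 63664 / [0.850 × (29.2 − 6.08)] = 3239.5 kg/min

ṁ_c = 3240 kg/min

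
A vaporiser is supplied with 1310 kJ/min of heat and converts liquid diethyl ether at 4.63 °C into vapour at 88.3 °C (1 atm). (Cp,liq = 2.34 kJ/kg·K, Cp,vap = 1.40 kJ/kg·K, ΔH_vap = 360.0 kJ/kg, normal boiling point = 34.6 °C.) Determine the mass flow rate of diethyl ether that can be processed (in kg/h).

ṁ = 156 kg/h

Δh = 2.34×(34.6−4.63) + 360.0 + 1.40×(88.3−34.6) = 505.31 kJ/kg
Q = 1310 kJ/min = 21.833 kJ/s = 78600 kJ/h
ṁ = Q/Δh = 78600 / 505.31 = 155.55 kg/h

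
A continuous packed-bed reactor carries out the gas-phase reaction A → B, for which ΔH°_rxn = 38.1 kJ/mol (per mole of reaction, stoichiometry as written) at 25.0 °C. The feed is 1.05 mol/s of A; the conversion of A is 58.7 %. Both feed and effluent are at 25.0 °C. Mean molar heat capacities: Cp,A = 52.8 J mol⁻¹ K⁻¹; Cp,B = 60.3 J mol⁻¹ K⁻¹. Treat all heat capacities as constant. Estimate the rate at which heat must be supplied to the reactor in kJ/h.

Extent of reaction ξ = 0.587 × 1.05 = 0.61635 mol/s
Reaction term: ξ·ΔH°_rxn = 0.61635 × 38.1 = 23.483 kJ/s
Q = ΔH = 23.483 kJ/s = 23.483 kW
Heat supplied = 84539 kJ/h

Q_in = 84500 kJ/h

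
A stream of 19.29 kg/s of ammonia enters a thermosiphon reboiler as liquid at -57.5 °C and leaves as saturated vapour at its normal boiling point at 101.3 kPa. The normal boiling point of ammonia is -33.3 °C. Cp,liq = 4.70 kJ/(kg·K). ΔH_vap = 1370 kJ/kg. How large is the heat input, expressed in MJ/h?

liquid -57.5→-33.3 °C: 113.74 kJ/kg
vaporisation at -33.3 °C: 1370 kJ/kg
Δh = 113.74 + 1370 = 1483.7 kJ/kg
Q = ṁ·Δh = 19.29 kg/s × 1483.7 kJ/kg = 28621 kJ/s
|Q| = 28621 kW = 103040 MJ/h

Q = 103000 MJ/h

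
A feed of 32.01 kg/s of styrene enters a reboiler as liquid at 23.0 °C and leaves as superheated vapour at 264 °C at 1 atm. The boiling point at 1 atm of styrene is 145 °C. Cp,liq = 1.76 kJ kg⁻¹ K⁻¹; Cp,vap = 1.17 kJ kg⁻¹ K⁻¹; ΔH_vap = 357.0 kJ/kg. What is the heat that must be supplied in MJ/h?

liquid 23.0→145 °C: 214.72 kJ/kg
vaporisation at 145 °C: 357 kJ/kg
vapour 145→264 °C: 139.23 kJ/kg
Δh = 214.72 + 357 + 139.23 = 710.95 kJ/kg
Q = ṁ·Δh = 32.01 kg/s × 710.95 kJ/kg = 22758 kJ/s
|Q| = 22758 kW = 81927 MJ/h

Q = 81900 MJ/h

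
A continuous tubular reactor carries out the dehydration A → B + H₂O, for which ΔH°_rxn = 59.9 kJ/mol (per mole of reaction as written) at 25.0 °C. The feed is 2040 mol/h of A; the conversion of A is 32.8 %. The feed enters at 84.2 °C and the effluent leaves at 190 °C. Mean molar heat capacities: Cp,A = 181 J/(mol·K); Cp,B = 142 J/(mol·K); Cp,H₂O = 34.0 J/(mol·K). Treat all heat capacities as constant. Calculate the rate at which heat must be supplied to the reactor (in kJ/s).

Extent of reaction ξ = 0.328 × 2040 = 669.12 mol/h
Reaction term: ξ·ΔH°_rxn = 669.12 × 59.9 = 40080 kJ/h
Sensible, feed 84.2→25 °C: -21859 kJ/h
Outlet flows (mol/h): A 1370.9, B 669.12, H₂O 669.12
Sensible, products 25→190 °C: 60373 kJ/h
Q = ΔH = 78594 kJ/h = 21.832 kW
Heat supplied = 21.832 kJ/s

Q_in = 21.8 kJ/s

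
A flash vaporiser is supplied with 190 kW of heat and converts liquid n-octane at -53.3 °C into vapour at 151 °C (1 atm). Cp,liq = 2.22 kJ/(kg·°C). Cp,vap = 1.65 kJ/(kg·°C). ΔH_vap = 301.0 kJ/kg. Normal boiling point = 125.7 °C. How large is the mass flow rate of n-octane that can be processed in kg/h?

Δh = 2.22×(125.7−-53.3) + 301.0 + 1.65×(151−125.7) = 740.13 kJ/kg
Q = 190 kW = 190 kJ/s = 684000 kJ/h
ṁ = Q/Δh = 684000 / 740.13 = 924.17 kg/h

ṁ = 924 kg/h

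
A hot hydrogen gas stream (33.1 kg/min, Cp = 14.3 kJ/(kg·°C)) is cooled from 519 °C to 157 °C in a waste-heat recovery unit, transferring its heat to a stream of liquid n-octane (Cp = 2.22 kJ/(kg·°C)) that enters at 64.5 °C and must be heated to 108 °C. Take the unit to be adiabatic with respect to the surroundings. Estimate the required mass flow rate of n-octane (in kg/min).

Heat released by hot stream: Q = 33.1 × 14.3 × (519 − 157) = 171350 kJ/min
Energy balance on cold side (adiabatic exchanger): Q = ṁ_c·Cp_c·(T_c,out − T_c,in)
ṁ_c = 171350 / [2.22 × (108 − 64.5)] = 1774.3 kg/min

ṁ_c = 1770 kg/min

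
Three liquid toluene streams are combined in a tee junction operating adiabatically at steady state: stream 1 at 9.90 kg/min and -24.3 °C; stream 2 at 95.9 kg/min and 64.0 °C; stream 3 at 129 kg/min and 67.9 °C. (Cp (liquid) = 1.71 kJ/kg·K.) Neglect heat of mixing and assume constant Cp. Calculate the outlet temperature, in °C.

Energy balance with Q = 0: Σ ṁᵢCp,ᵢ(T_out − Tᵢ) = 0
Σ ṁᵢCp,ᵢTᵢ = 9.90×1.71×-24.3 + 95.9×1.71×64.0 + 129×1.71×67.9 = 25062
Σ ṁᵢCp,ᵢ = 9.90×1.71 + 95.9×1.71 + 129×1.71 = 401.51
T_out = 25062 / 401.51 = 62.42 °C

T_out = 62.4 °C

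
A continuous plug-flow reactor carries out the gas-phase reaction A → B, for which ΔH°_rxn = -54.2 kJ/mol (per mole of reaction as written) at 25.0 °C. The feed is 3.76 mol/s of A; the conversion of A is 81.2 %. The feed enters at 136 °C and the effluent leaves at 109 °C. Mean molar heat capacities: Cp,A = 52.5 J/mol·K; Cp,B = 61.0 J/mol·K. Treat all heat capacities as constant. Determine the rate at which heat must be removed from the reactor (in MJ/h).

Q_out = 607 MJ/h

Extent of reaction ξ = 0.812 × 3.76 = 3.0531 mol/s
Reaction term: ξ·ΔH°_rxn = 3.0531 × -54.2 = -165.48 kJ/s
Sensible, feed 136→25 °C: -21.911 kJ/s
Outlet flows (mol/s): A 0.70688, B 3.0531
Sensible, products 25→109 °C: 18.762 kJ/s
Q = ΔH = -168.63 kJ/s = -168.63 kW
Heat removed = 607.06 MJ/h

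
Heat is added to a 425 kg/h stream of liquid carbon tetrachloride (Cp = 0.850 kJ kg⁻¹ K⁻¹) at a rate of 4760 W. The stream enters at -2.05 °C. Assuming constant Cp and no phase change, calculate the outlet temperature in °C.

Q = 4760 W = 17136 kJ/h
ΔT = Q/(ṁ·Cp) = 17136/(425×0.850) = 47.435 K
T_out = -2.05 + 47.435 = 45.385 °C

T_out = 45.4 °C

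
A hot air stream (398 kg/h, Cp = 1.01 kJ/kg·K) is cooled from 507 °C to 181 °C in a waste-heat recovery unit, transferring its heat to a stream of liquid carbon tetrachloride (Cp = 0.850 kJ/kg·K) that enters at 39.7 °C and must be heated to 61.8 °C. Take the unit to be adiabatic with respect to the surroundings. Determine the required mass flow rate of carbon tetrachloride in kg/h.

ṁ_c = 6980 kg/h

Heat released by hot stream: Q = 398 × 1.01 × (507 − 181) = 131050 kJ/h
Energy balance on cold side (adiabatic exchanger): Q = ṁ_c·Cp_c·(T_c,out − T_c,in)
ṁ_c = 131050 / [0.850 × (61.8 − 39.7)] = 6976.1 kg/h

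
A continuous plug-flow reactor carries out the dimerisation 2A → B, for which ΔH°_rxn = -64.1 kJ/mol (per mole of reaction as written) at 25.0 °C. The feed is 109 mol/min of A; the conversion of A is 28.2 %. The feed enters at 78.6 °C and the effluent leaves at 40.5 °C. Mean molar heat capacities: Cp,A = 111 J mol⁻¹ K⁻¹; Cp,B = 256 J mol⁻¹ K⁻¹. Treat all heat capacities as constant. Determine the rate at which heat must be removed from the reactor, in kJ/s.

Extent of reaction ξ = 0.282 × 109 / 2 = 15.369 mol/min
Reaction term: ξ·ΔH°_rxn = 15.369 × -64.1 = -985.15 kJ/min
Sensible, feed 78.6→25 °C: -648.51 kJ/min
Outlet flows (mol/min): A 78.262, B 15.369
Sensible, products 25→40.5 °C: 195.63 kJ/min
Q = ΔH = -1438 kJ/min = -23.967 kW
Heat removed = 23.967 kJ/s

Q_out = 24.0 kJ/s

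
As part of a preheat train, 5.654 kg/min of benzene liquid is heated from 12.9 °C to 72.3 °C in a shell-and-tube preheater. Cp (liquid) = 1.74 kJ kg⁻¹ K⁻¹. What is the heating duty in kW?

Q = ṁ·Cp·ΔT = 5.654 × 1.74 × (72.3 − 12.9) = 584.37 kJ/min
Converting: 584.37 / 60 s = 9.7396 kW

Q = 9.74 kW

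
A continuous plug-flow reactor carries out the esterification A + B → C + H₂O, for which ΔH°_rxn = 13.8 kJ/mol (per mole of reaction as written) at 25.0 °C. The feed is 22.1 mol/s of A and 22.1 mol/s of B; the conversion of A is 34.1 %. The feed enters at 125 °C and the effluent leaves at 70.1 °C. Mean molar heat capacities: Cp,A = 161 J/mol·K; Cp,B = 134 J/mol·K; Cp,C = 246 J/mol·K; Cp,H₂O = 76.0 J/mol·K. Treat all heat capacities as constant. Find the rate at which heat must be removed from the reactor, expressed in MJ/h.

Q_out = 881 MJ/h

Extent of reaction ξ = 0.341 × 22.1 = 7.5361 mol/s
Reaction term: ξ·ΔH°_rxn = 7.5361 × 13.8 = 104 kJ/s
Sensible, feed 125→25 °C: -651.95 kJ/s
Outlet flows (mol/s): A 14.564, B 14.564, C 7.5361, H₂O 7.5361
Sensible, products 25→70.1 °C: 303.21 kJ/s
Q = ΔH = -244.75 kJ/s = -244.75 kW
Heat removed = 881.08 MJ/h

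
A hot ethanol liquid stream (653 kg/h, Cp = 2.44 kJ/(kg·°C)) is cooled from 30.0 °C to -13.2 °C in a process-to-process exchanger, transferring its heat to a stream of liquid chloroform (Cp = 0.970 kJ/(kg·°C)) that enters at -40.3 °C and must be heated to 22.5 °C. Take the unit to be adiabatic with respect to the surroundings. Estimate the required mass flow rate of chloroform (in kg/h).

ṁ_c = 1130 kg/h

Heat released by hot stream: Q = 653 × 2.44 × (30.0 − -13.2) = 68831 kJ/h
Energy balance on cold side (adiabatic exchanger): Q = ṁ_c·Cp_c·(T_c,out − T_c,in)
ṁ_c = 68831 / [0.970 × (22.5 − -40.3)] = 1129.9 kg/h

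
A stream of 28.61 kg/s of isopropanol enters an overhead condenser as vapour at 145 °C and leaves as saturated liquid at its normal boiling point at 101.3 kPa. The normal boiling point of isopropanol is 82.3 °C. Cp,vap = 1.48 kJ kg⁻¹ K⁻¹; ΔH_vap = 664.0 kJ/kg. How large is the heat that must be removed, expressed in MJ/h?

Q_c = 77900 MJ/h

vapour 145→82.3 °C: -92.796 kJ/kg
condensation at 82.3 °C: -664 kJ/kg
Δh = -92.796 + -664 = -756.8 kJ/kg
Q = ṁ·Δh = 28.61 kg/s × -756.8 kJ/kg = -21652 kJ/s
|Q| = 21652 kW = 77947 MJ/h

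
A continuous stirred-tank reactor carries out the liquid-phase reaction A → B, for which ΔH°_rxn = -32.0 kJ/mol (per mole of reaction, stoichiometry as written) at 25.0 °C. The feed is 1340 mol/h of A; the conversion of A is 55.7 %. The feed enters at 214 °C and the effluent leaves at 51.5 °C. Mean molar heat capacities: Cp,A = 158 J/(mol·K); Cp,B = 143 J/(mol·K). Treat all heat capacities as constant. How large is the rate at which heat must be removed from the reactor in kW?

Q_out = 16.3 kW

Extent of reaction ξ = 0.557 × 1340 = 746.38 mol/h
Reaction term: ξ·ΔH°_rxn = 746.38 × -32.0 = -23884 kJ/h
Sensible, feed 214→25 °C: -40015 kJ/h
Outlet flows (mol/h): A 593.62, B 746.38
Sensible, products 25→51.5 °C: 5313.9 kJ/h
Q = ΔH = -58585 kJ/h = -16.274 kW
Heat removed = 16.274 kW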